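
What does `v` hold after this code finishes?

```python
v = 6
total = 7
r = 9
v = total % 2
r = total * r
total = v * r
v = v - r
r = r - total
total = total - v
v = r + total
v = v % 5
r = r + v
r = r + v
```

v = 7%2 = 1
r = 7*9 = 63
total = 1*63 = 63
v = 1-63 = -62
r = 63-63 = 0
total = 63-(-62) = 125
v = 0+125 = 125
v = 125%5 = 0
r = 0+0 = 0
r = 0+0 = 0

0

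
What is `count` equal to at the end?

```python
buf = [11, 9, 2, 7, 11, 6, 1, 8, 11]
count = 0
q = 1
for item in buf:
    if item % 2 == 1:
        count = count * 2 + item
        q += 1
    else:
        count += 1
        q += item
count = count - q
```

item=11: odd, count = 0*2+11 = 11; q=2
item=9: odd, count = 11*2+9 = 31; q=3
item=2: not odd, count = 31+1 = 32; q=5
item=7: odd, count = 32*2+7 = 71; q=6
item=11: odd, count = 71*2+11 = 153; q=7
item=6: not odd, count = 153+1 = 154; q=13
item=1: odd, count = 154*2+1 = 309; q=14
item=8: not odd, count = 309+1 = 310; q=22
item=11: odd, count = 310*2+11 = 631; q=23
count-q = 631-23 = 608

608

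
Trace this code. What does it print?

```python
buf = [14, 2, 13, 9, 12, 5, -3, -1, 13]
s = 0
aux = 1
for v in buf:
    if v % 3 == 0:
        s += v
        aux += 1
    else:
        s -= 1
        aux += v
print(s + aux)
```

62

v=14: not %3==0, s = 0-1 = -1; aux=15
v=2: not %3==0, s = (-1)-1 = -2; aux=17
v=13: not %3==0, s = (-2)-1 = -3; aux=30
v=9: %3==0, s = (-3)+9 = 6; aux=31
v=12: %3==0, s = 6+12 = 18; aux=32
v=5: not %3==0, s = 18-1 = 17; aux=37
v=-3: %3==0, s = 17+(-3) = 14; aux=38
v=-1: not %3==0, s = 14-1 = 13; aux=37
v=13: not %3==0, s = 13-1 = 12; aux=50
s+aux = 12+50 = 62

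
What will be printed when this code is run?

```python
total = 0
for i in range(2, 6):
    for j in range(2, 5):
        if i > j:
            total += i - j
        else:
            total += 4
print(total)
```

i=2,j=2: not 2>2, total = 0+4 = 4
i=2,j=3: not 2>3, total = 4+4 = 8
i=2,j=4: not 2>4, total = 8+4 = 12
i=3,j=2: 3>2, total = 12+1 = 13
i=3,j=3: not 3>3, total = 13+4 = 17
i=3,j=4: not 3>4, total = 17+4 = 21
i=4,j=2: 4>2, total = 21+2 = 23
i=4,j=3: 4>3, total = 23+1 = 24
i=4,j=4: not 4>4, total = 24+4 = 28
i=5,j=2: 5>2, total = 28+3 = 31
i=5,j=3: 5>3, total = 31+2 = 33
i=5,j=4: 5>4, total = 33+1 = 34

34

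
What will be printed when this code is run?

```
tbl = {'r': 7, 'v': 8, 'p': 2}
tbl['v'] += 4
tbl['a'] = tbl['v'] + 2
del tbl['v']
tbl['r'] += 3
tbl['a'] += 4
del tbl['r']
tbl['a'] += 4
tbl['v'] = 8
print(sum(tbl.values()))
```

tbl['v'] = 8+4 = 12 → {'r': 7, 'v': 12, 'p': 2}
tbl['a'] = tbl['v']+2 = 14 → {'r': 7, 'v': 12, 'p': 2, 'a': 14}
del 'v' → {'r': 7, 'p': 2, 'a': 14}
tbl['r'] = 7+3 = 10 → {'r': 10, 'p': 2, 'a': 14}
tbl['a'] = 14+4 = 18 → {'r': 10, 'p': 2, 'a': 18}
del 'r' → {'p': 2, 'a': 18}
tbl['a'] = 18+4 = 22 → {'p': 2, 'a': 22}
tbl['v'] = 8 → {'p': 2, 'a': 22, 'v': 8}
sum of values = 32

32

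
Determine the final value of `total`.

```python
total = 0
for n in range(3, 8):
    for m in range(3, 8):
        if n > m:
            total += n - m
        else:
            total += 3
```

n=3,m=3: not 3>3, total = 0+3 = 3
n=3,m=4: not 3>4, total = 3+3 = 6
n=3,m=5: not 3>5, total = 6+3 = 9
n=3,m=6: not 3>6, total = 9+3 = 12
n=3,m=7: not 3>7, total = 12+3 = 15
n=4,m=3: 4>3, total = 15+1 = 16
n=4,m=4: not 4>4, total = 16+3 = 19
n=4,m=5: not 4>5, total = 19+3 = 22
n=4,m=6: not 4>6, total = 22+3 = 25
n=4,m=7: not 4>7, total = 25+3 = 28
n=5,m=3: 5>3, total = 28+2 = 30
n=5,m=4: 5>4, total = 30+1 = 31
n=5,m=5: not 5>5, total = 31+3 = 34
n=5,m=6: not 5>6, total = 34+3 = 37
n=5,m=7: not 5>7, total = 37+3 = 40
n=6,m=3: 6>3, total = 40+3 = 43
n=6,m=4: 6>4, total = 43+2 = 45
n=6,m=5: 6>5, total = 45+1 = 46
n=6,m=6: not 6>6, total = 46+3 = 49
n=6,m=7: not 6>7, total = 49+3 = 52
n=7,m=3: 7>3, total = 52+4 = 56
n=7,m=4: 7>4, total = 56+3 = 59
n=7,m=5: 7>5, total = 59+2 = 61
n=7,m=6: 7>6, total = 61+1 = 62
n=7,m=7: not 7>7, total = 62+3 = 65

65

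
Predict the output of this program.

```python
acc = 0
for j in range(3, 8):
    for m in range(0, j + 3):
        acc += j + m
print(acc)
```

j=3,m=0: acc = 0+3 = 3
j=3,m=1: acc = 3+4 = 7
j=3,m=2: acc = 7+5 = 12
j=3,m=3: acc = 12+6 = 18
j=3,m=4: acc = 18+7 = 25
j=3,m=5: acc = 25+8 = 33
j=4,m=0: acc = 33+4 = 37
j=4,m=1: acc = 37+5 = 42
j=4,m=2: acc = 42+6 = 48
j=4,m=3: acc = 48+7 = 55
j=4,m=4: acc = 55+8 = 63
j=4,m=5: acc = 63+9 = 72
j=4,m=6: acc = 72+10 = 82
j=5,m=0: acc = 82+5 = 87
j=5,m=1: acc = 87+6 = 93
j=5,m=2: acc = 93+7 = 100
j=5,m=3: acc = 100+8 = 108
j=5,m=4: acc = 108+9 = 117
j=5,m=5: acc = 117+10 = 127
j=5,m=6: acc = 127+11 = 138
j=5,m=7: acc = 138+12 = 150
j=6,m=0: acc = 150+6 = 156
j=6,m=1: acc = 156+7 = 163
j=6,m=2: acc = 163+8 = 171
j=6,m=3: acc = 171+9 = 180
j=6,m=4: acc = 180+10 = 190
j=6,m=5: acc = 190+11 = 201
j=6,m=6: acc = 201+12 = 213
j=6,m=7: acc = 213+13 = 226
j=6,m=8: acc = 226+14 = 240
j=7,m=0: acc = 240+7 = 247
j=7,m=1: acc = 247+8 = 255
j=7,m=2: acc = 255+9 = 264
j=7,m=3: acc = 264+10 = 274
j=7,m=4: acc = 274+11 = 285
j=7,m=5: acc = 285+12 = 297
j=7,m=6: acc = 297+13 = 310
j=7,m=7: acc = 310+14 = 324
j=7,m=8: acc = 324+15 = 339
j=7,m=9: acc = 339+16 = 355

355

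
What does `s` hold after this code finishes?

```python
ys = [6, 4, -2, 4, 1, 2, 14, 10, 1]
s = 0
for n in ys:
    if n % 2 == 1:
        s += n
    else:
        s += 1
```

9

n=6: not odd, s = 0+1 = 1
n=4: not odd, s = 1+1 = 2
n=-2: not odd, s = 2+1 = 3
n=4: not odd, s = 3+1 = 4
n=1: odd, s = 4+1 = 5
n=2: not odd, s = 5+1 = 6
n=14: not odd, s = 6+1 = 7
n=10: not odd, s = 7+1 = 8
n=1: odd, s = 8+1 = 9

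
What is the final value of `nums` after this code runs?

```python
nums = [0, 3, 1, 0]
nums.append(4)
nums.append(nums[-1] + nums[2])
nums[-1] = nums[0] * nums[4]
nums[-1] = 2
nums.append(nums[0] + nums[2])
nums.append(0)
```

[0, 3, 1, 0, 4, 2, 1, 0]

append 4 → [0, 3, 1, 0, 4]
append nums[-1]+nums[2] = 4+1 = 5 → [0, 3, 1, 0, 4, 5]
nums[-1] = nums[0]*nums[4] = 0*4 = 0 → [0, 3, 1, 0, 4, 0]
nums[-1] = 2 → [0, 3, 1, 0, 4, 2]
append nums[0]+nums[2] = 0+1 = 1 → [0, 3, 1, 0, 4, 2, 1]
append 0 → [0, 3, 1, 0, 4, 2, 1, 0]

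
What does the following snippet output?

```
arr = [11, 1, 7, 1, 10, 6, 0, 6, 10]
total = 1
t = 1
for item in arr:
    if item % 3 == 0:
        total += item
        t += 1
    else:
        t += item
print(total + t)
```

57

item=11: not %3==0; t=12
item=1: not %3==0; t=13
item=7: not %3==0; t=20
item=1: not %3==0; t=21
item=10: not %3==0; t=31
item=6: %3==0, total = 1+6 = 7; t=32
item=0: %3==0, total = 7+0 = 7; t=33
item=6: %3==0, total = 7+6 = 13; t=34
item=10: not %3==0; t=44
total+t = 13+44 = 57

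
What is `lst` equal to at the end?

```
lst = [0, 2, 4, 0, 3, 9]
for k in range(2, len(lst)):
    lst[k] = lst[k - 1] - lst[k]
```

k=2: lst[2] = 2-4 = -2 → [0, 2, -2, 0, 3, 9]
k=3: lst[3] = (-2)-0 = -2 → [0, 2, -2, -2, 3, 9]
k=4: lst[4] = (-2)-3 = -5 → [0, 2, -2, -2, -5, 9]
k=5: lst[5] = (-5)-9 = -14 → [0, 2, -2, -2, -5, -14]

[0, 2, -2, -2, -5, -14]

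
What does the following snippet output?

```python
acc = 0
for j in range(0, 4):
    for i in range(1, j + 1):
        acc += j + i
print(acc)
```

24

j=1,i=1: acc = 0+2 = 2
j=2,i=1: acc = 2+3 = 5
j=2,i=2: acc = 5+4 = 9
j=3,i=1: acc = 9+4 = 13
j=3,i=2: acc = 13+5 = 18
j=3,i=3: acc = 18+6 = 24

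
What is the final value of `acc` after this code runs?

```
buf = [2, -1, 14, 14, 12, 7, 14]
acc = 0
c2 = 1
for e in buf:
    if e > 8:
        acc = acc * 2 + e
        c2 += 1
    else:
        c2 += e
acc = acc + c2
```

219

e=2: not >8; c2=3
e=-1: not >8; c2=2
e=14: >8, acc = 0*2+14 = 14; c2=3
e=14: >8, acc = 14*2+14 = 42; c2=4
e=12: >8, acc = 42*2+12 = 96; c2=5
e=7: not >8; c2=12
e=14: >8, acc = 96*2+14 = 206; c2=13
acc+c2 = 206+13 = 219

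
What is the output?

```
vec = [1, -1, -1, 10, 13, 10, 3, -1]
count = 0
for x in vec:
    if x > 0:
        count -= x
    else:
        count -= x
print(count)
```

x=1: >0, count = 0-1 = -1
x=-1: not >0, count = (-1)-(-1) = 0
x=-1: not >0, count = 0-(-1) = 1
x=10: >0, count = 1-10 = -9
x=13: >0, count = (-9)-13 = -22
x=10: >0, count = (-22)-10 = -32
x=3: >0, count = (-32)-3 = -35
x=-1: not >0, count = (-35)-(-1) = -34

-34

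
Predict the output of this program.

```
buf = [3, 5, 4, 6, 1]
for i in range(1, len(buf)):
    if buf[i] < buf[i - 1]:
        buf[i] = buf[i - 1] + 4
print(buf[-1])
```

i=1: 5>=3, unchanged → [3, 5, 4, 6, 1]
i=2: 4<5, buf[2] = 5+4 = 9 → [3, 5, 9, 6, 1]
i=3: 6<9, buf[3] = 9+4 = 13 → [3, 5, 9, 13, 1]
i=4: 1<13, buf[4] = 13+4 = 17 → [3, 5, 9, 13, 17]

17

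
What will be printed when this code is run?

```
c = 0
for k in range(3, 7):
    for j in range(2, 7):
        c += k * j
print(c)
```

k=3,j=2: c = 0+6 = 6
k=3,j=3: c = 6+9 = 15
k=3,j=4: c = 15+12 = 27
k=3,j=5: c = 27+15 = 42
k=3,j=6: c = 42+18 = 60
k=4,j=2: c = 60+8 = 68
k=4,j=3: c = 68+12 = 80
k=4,j=4: c = 80+16 = 96
k=4,j=5: c = 96+20 = 116
k=4,j=6: c = 116+24 = 140
k=5,j=2: c = 140+10 = 150
k=5,j=3: c = 150+15 = 165
k=5,j=4: c = 165+20 = 185
k=5,j=5: c = 185+25 = 210
k=5,j=6: c = 210+30 = 240
k=6,j=2: c = 240+12 = 252
k=6,j=3: c = 252+18 = 270
k=6,j=4: c = 270+24 = 294
k=6,j=5: c = 294+30 = 324
k=6,j=6: c = 324+36 = 360

360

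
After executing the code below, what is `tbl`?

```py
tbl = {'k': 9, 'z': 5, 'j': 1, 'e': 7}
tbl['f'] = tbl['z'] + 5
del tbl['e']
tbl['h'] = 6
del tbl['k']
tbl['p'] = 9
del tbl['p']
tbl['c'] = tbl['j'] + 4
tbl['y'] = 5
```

tbl['f'] = tbl['z']+5 = 10 → {'k': 9, 'z': 5, 'j': 1, 'e': 7, 'f': 10}
del 'e' → {'k': 9, 'z': 5, 'j': 1, 'f': 10}
tbl['h'] = 6 → {'k': 9, 'z': 5, 'j': 1, 'f': 10, 'h': 6}
del 'k' → {'z': 5, 'j': 1, 'f': 10, 'h': 6}
tbl['p'] = 9 → {'z': 5, 'j': 1, 'f': 10, 'h': 6, 'p': 9}
del 'p' → {'z': 5, 'j': 1, 'f': 10, 'h': 6}
tbl['c'] = tbl['j']+4 = 5 → {'z': 5, 'j': 1, 'f': 10, 'h': 6, 'c': 5}
tbl['y'] = 5 → {'z': 5, 'j': 1, 'f': 10, 'h': 6, 'c': 5, 'y': 5}

{'z': 5, 'j': 1, 'f': 10, 'h': 6, 'c': 5, 'y': 5}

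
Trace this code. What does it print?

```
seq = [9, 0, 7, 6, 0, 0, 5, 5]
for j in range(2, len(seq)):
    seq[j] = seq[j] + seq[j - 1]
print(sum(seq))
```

96

j=2: seq[2] = 7+0 = 7 → [9, 0, 7, 6, 0, 0, 5, 5]
j=3: seq[3] = 6+7 = 13 → [9, 0, 7, 13, 0, 0, 5, 5]
j=4: seq[4] = 0+13 = 13 → [9, 0, 7, 13, 13, 0, 5, 5]
j=5: seq[5] = 0+13 = 13 → [9, 0, 7, 13, 13, 13, 5, 5]
j=6: seq[6] = 5+13 = 18 → [9, 0, 7, 13, 13, 13, 18, 5]
j=7: seq[7] = 5+18 = 23 → [9, 0, 7, 13, 13, 13, 18, 23]
sum = 96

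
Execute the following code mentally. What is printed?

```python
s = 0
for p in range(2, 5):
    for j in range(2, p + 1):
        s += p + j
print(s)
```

p=2,j=2: s = 0+4 = 4
p=3,j=2: s = 4+5 = 9
p=3,j=3: s = 9+6 = 15
p=4,j=2: s = 15+6 = 21
p=4,j=3: s = 21+7 = 28
p=4,j=4: s = 28+8 = 36

36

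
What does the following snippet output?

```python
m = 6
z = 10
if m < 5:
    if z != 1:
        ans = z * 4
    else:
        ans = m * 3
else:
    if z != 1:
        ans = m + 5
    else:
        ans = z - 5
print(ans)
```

m=6, z=10
m < 5 is False; z != 1 is True
→ ans = m + 5 = 11

11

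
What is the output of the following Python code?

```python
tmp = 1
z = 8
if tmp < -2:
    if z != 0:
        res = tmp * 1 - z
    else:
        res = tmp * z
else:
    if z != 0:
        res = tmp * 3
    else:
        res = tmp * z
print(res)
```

3

tmp=1, z=8
tmp < -2 is False; z != 0 is True
→ res = tmp * 3 = 3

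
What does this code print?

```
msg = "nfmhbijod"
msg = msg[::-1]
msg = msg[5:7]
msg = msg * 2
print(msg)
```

reverse → 'dojibhmfn'
slice [5:7] → 'hm'
repeat ×2 → 'hmhm'

hmhm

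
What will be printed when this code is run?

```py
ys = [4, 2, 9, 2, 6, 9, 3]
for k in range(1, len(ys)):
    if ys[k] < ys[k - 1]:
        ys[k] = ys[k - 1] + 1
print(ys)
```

[4, 5, 9, 10, 11, 12, 13]

k=1: 2<4, ys[1] = 4+1 = 5 → [4, 5, 9, 2, 6, 9, 3]
k=2: 9>=5, unchanged → [4, 5, 9, 2, 6, 9, 3]
k=3: 2<9, ys[3] = 9+1 = 10 → [4, 5, 9, 10, 6, 9, 3]
k=4: 6<10, ys[4] = 10+1 = 11 → [4, 5, 9, 10, 11, 9, 3]
k=5: 9<11, ys[5] = 11+1 = 12 → [4, 5, 9, 10, 11, 12, 3]
k=6: 3<12, ys[6] = 12+1 = 13 → [4, 5, 9, 10, 11, 12, 13]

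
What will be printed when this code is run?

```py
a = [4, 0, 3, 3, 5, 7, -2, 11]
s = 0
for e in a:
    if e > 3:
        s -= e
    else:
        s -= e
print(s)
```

-31

e=4: >3, s = 0-4 = -4
e=0: not >3, s = (-4)-0 = -4
e=3: not >3, s = (-4)-3 = -7
e=3: not >3, s = (-7)-3 = -10
e=5: >3, s = (-10)-5 = -15
e=7: >3, s = (-15)-7 = -22
e=-2: not >3, s = (-22)-(-2) = -20
e=11: >3, s = (-20)-11 = -31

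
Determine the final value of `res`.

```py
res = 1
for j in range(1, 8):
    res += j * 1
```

j=1: res = 1+1*1 = 2
j=2: res = 2+2*1 = 4
j=3: res = 4+3*1 = 7
j=4: res = 7+4*1 = 11
j=5: res = 11+5*1 = 16
j=6: res = 16+6*1 = 22
j=7: res = 22+7*1 = 29

29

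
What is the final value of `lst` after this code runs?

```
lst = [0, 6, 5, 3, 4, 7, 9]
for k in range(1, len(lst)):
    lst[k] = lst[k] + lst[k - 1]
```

k=1: lst[1] = 6+0 = 6 → [0, 6, 5, 3, 4, 7, 9]
k=2: lst[2] = 5+6 = 11 → [0, 6, 11, 3, 4, 7, 9]
k=3: lst[3] = 3+11 = 14 → [0, 6, 11, 14, 4, 7, 9]
k=4: lst[4] = 4+14 = 18 → [0, 6, 11, 14, 18, 7, 9]
k=5: lst[5] = 7+18 = 25 → [0, 6, 11, 14, 18, 25, 9]
k=6: lst[6] = 9+25 = 34 → [0, 6, 11, 14, 18, 25, 34]

[0, 6, 11, 14, 18, 25, 34]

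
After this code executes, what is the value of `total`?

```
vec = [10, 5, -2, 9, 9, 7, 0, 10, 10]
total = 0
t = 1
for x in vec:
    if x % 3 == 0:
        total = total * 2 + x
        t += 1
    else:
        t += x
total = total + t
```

x=10: not %3==0; t=11
x=5: not %3==0; t=16
x=-2: not %3==0; t=14
x=9: %3==0, total = 0*2+9 = 9; t=15
x=9: %3==0, total = 9*2+9 = 27; t=16
x=7: not %3==0; t=23
x=0: %3==0, total = 27*2+0 = 54; t=24
x=10: not %3==0; t=34
x=10: not %3==0; t=44
total+t = 54+44 = 98

98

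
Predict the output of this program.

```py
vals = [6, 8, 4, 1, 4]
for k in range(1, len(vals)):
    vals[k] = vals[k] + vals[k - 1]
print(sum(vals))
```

k=1: vals[1] = 8+6 = 14 → [6, 14, 4, 1, 4]
k=2: vals[2] = 4+14 = 18 → [6, 14, 18, 1, 4]
k=3: vals[3] = 1+18 = 19 → [6, 14, 18, 19, 4]
k=4: vals[4] = 4+19 = 23 → [6, 14, 18, 19, 23]
sum = 80

80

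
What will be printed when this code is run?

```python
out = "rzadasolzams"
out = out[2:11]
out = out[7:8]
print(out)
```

slice [2:11] → 'adasolzam'
slice [7:8] → 'a'

a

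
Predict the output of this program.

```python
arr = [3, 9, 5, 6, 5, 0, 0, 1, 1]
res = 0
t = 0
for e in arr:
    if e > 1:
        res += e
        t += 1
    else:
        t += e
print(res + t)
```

35

e=3: >1, res = 0+3 = 3; t=1
e=9: >1, res = 3+9 = 12; t=2
e=5: >1, res = 12+5 = 17; t=3
e=6: >1, res = 17+6 = 23; t=4
e=5: >1, res = 23+5 = 28; t=5
e=0: not >1; t=5
e=0: not >1; t=5
e=1: not >1; t=6
e=1: not >1; t=7
res+t = 28+7 = 35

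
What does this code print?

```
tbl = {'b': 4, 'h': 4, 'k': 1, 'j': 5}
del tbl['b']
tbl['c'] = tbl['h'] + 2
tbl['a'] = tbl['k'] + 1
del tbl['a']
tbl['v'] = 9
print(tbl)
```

{'h': 4, 'k': 1, 'j': 5, 'c': 6, 'v': 9}

del 'b' → {'h': 4, 'k': 1, 'j': 5}
tbl['c'] = tbl['h']+2 = 6 → {'h': 4, 'k': 1, 'j': 5, 'c': 6}
tbl['a'] = tbl['k']+1 = 2 → {'h': 4, 'k': 1, 'j': 5, 'c': 6, 'a': 2}
del 'a' → {'h': 4, 'k': 1, 'j': 5, 'c': 6}
tbl['v'] = 9 → {'h': 4, 'k': 1, 'j': 5, 'c': 6, 'v': 9}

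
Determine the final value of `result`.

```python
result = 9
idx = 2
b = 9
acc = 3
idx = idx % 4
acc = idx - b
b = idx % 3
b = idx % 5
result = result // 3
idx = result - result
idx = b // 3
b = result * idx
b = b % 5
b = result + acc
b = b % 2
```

idx = 2%4 = 2
acc = 2-9 = -7
b = 2%3 = 2
b = 2%5 = 2
result = 9//3 = 3
idx = 3-3 = 0
idx = 2//3 = 0
b = 3*0 = 0
b = 0%5 = 0
b = 3+(-7) = -4
b = (-4)%2 = 0

3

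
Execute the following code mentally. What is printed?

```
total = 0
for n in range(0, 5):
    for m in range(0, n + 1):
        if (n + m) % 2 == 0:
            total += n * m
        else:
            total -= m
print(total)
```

n=0,m=0: even sum, total = 0+0 = 0
n=1,m=0: odd sum, total = 0-0 = 0
n=1,m=1: even sum, total = 0+1 = 1
n=2,m=0: even sum, total = 1+0 = 1
n=2,m=1: odd sum, total = 1-1 = 0
n=2,m=2: even sum, total = 0+4 = 4
n=3,m=0: odd sum, total = 4-0 = 4
n=3,m=1: even sum, total = 4+3 = 7
n=3,m=2: odd sum, total = 7-2 = 5
n=3,m=3: even sum, total = 5+9 = 14
n=4,m=0: even sum, total = 14+0 = 14
n=4,m=1: odd sum, total = 14-1 = 13
n=4,m=2: even sum, total = 13+8 = 21
n=4,m=3: odd sum, total = 21-3 = 18
n=4,m=4: even sum, total = 18+16 = 34

34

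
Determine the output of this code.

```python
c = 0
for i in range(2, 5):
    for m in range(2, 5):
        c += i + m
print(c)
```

54

i=2,m=2: c = 0+4 = 4
i=2,m=3: c = 4+5 = 9
i=2,m=4: c = 9+6 = 15
i=3,m=2: c = 15+5 = 20
i=3,m=3: c = 20+6 = 26
i=3,m=4: c = 26+7 = 33
i=4,m=2: c = 33+6 = 39
i=4,m=3: c = 39+7 = 46
i=4,m=4: c = 46+8 = 54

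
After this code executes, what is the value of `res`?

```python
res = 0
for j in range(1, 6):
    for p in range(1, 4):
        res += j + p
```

j=1,p=1: res = 0+2 = 2
j=1,p=2: res = 2+3 = 5
j=1,p=3: res = 5+4 = 9
j=2,p=1: res = 9+3 = 12
j=2,p=2: res = 12+4 = 16
j=2,p=3: res = 16+5 = 21
j=3,p=1: res = 21+4 = 25
j=3,p=2: res = 25+5 = 30
j=3,p=3: res = 30+6 = 36
j=4,p=1: res = 36+5 = 41
j=4,p=2: res = 41+6 = 47
j=4,p=3: res = 47+7 = 54
j=5,p=1: res = 54+6 = 60
j=5,p=2: res = 60+7 = 67
j=5,p=3: res = 67+8 = 75

75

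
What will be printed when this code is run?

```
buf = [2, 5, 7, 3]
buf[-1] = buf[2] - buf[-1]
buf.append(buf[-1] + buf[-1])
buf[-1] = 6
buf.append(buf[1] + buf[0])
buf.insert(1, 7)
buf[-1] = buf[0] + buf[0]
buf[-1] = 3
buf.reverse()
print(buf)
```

[3, 6, 4, 7, 5, 7, 2]

buf[-1] = buf[2]-buf[-1] = 7-3 = 4 → [2, 5, 7, 4]
append buf[-1]+buf[-1] = 4+4 = 8 → [2, 5, 7, 4, 8]
buf[-1] = 6 → [2, 5, 7, 4, 6]
append buf[1]+buf[0] = 5+2 = 7 → [2, 5, 7, 4, 6, 7]
insert 7 at 1 → [2, 7, 5, 7, 4, 6, 7]
buf[-1] = buf[0]+buf[0] = 2+2 = 4 → [2, 7, 5, 7, 4, 6, 4]
buf[-1] = 3 → [2, 7, 5, 7, 4, 6, 3]
reverse → [3, 6, 4, 7, 5, 7, 2]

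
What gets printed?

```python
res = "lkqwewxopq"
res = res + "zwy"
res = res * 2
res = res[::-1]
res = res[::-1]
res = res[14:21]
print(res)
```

kqwewxo

+ 'zwy' → 'lkqwewxopqzwy'
repeat ×2 → 'lkqwewxopqzwylkqwewxopqzwy'
reverse → 'ywzqpoxwewqklywzqpoxwewqkl'
reverse → 'lkqwewxopqzwylkqwewxopqzwy'
slice [14:21] → 'kqwewxo'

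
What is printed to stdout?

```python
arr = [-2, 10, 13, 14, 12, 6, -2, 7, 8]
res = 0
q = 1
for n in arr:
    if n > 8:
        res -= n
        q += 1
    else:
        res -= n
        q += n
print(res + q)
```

n=-2: not >8, res = 0-(-2) = 2; q=-1
n=10: >8, res = 2-10 = -8; q=0
n=13: >8, res = (-8)-13 = -21; q=1
n=14: >8, res = (-21)-14 = -35; q=2
n=12: >8, res = (-35)-12 = -47; q=3
n=6: not >8, res = (-47)-6 = -53; q=9
n=-2: not >8, res = (-53)-(-2) = -51; q=7
n=7: not >8, res = (-51)-7 = -58; q=14
n=8: not >8, res = (-58)-8 = -66; q=22
res+q = (-66)+22 = -44

-44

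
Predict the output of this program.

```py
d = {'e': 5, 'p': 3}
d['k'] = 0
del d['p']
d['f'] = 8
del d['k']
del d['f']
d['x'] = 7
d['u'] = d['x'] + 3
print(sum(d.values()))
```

d['k'] = 0 → {'e': 5, 'p': 3, 'k': 0}
del 'p' → {'e': 5, 'k': 0}
d['f'] = 8 → {'e': 5, 'k': 0, 'f': 8}
del 'k' → {'e': 5, 'f': 8}
del 'f' → {'e': 5}
d['x'] = 7 → {'e': 5, 'x': 7}
d['u'] = d['x']+3 = 10 → {'e': 5, 'x': 7, 'u': 10}
sum of values = 22

22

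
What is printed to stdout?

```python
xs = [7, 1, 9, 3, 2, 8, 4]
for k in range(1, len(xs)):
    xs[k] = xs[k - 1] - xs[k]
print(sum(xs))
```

k=1: xs[1] = 7-1 = 6 → [7, 6, 9, 3, 2, 8, 4]
k=2: xs[2] = 6-9 = -3 → [7, 6, -3, 3, 2, 8, 4]
k=3: xs[3] = (-3)-3 = -6 → [7, 6, -3, -6, 2, 8, 4]
k=4: xs[4] = (-6)-2 = -8 → [7, 6, -3, -6, -8, 8, 4]
k=5: xs[5] = (-8)-8 = -16 → [7, 6, -3, -6, -8, -16, 4]
k=6: xs[6] = (-16)-4 = -20 → [7, 6, -3, -6, -8, -16, -20]
sum = -40

-40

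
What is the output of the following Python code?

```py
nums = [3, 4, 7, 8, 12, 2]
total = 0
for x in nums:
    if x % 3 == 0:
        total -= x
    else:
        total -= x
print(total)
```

x=3: %3==0, total = 0-3 = -3
x=4: not %3==0, total = (-3)-4 = -7
x=7: not %3==0, total = (-7)-7 = -14
x=8: not %3==0, total = (-14)-8 = -22
x=12: %3==0, total = (-22)-12 = -34
x=2: not %3==0, total = (-34)-2 = -36

-36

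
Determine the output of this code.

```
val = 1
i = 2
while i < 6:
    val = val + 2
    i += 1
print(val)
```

9

i=2: val = 1+2 = 3
i=3: val = 3+2 = 5
i=4: val = 5+2 = 7
i=5: val = 7+2 = 9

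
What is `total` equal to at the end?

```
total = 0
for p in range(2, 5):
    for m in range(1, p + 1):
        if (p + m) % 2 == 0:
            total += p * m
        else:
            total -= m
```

p=2,m=1: odd sum, total = 0-1 = -1
p=2,m=2: even sum, total = (-1)+4 = 3
p=3,m=1: even sum, total = 3+3 = 6
p=3,m=2: odd sum, total = 6-2 = 4
p=3,m=3: even sum, total = 4+9 = 13
p=4,m=1: odd sum, total = 13-1 = 12
p=4,m=2: even sum, total = 12+8 = 20
p=4,m=3: odd sum, total = 20-3 = 17
p=4,m=4: even sum, total = 17+16 = 33

33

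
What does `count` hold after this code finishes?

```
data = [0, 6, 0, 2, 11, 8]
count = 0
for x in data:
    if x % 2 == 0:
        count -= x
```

x=0: even, count = 0-0 = 0
x=6: even, count = 0-6 = -6
x=0: even, count = (-6)-0 = -6
x=2: even, count = (-6)-2 = -8
x=11: not even
x=8: even, count = (-8)-8 = -16

-16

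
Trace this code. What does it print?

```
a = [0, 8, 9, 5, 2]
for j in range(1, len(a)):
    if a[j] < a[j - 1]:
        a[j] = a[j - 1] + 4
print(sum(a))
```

j=1: 8>=0, unchanged → [0, 8, 9, 5, 2]
j=2: 9>=8, unchanged → [0, 8, 9, 5, 2]
j=3: 5<9, a[3] = 9+4 = 13 → [0, 8, 9, 13, 2]
j=4: 2<13, a[4] = 13+4 = 17 → [0, 8, 9, 13, 17]
sum = 47

47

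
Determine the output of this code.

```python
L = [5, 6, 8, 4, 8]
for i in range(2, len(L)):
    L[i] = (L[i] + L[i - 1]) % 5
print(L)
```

i=2: L[2] = (8+6)%5 = 4 → [5, 6, 4, 4, 8]
i=3: L[3] = (4+4)%5 = 3 → [5, 6, 4, 3, 8]
i=4: L[4] = (8+3)%5 = 1 → [5, 6, 4, 3, 1]

[5, 6, 4, 3, 1]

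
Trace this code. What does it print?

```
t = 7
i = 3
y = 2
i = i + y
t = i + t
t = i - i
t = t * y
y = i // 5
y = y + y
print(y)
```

2

i = 3+2 = 5
t = 5+7 = 12
t = 5-5 = 0
t = 0*2 = 0
y = 5//5 = 1
y = 1+1 = 2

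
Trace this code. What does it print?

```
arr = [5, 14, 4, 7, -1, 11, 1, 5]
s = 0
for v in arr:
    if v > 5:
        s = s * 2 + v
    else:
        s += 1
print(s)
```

v=5: not >5, s = 0+1 = 1
v=14: >5, s = 1*2+14 = 16
v=4: not >5, s = 16+1 = 17
v=7: >5, s = 17*2+7 = 41
v=-1: not >5, s = 41+1 = 42
v=11: >5, s = 42*2+11 = 95
v=1: not >5, s = 95+1 = 96
v=5: not >5, s = 96+1 = 97

97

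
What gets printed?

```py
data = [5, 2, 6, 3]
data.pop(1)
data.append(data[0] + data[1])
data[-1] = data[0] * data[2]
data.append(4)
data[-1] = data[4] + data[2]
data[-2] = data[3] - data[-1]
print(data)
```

[5, 6, 3, 8, 7]

pop(1) removes 2 → [5, 6, 3]
append data[0]+data[1] = 5+6 = 11 → [5, 6, 3, 11]
data[-1] = data[0]*data[2] = 5*3 = 15 → [5, 6, 3, 15]
append 4 → [5, 6, 3, 15, 4]
data[-1] = data[4]+data[2] = 4+3 = 7 → [5, 6, 3, 15, 7]
data[-2] = data[3]-data[-1] = 15-7 = 8 → [5, 6, 3, 8, 7]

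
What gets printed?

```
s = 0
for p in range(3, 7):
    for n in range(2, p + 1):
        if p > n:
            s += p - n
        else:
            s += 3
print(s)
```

32

p=3,n=2: 3>2, s = 0+1 = 1
p=3,n=3: not 3>3, s = 1+3 = 4
p=4,n=2: 4>2, s = 4+2 = 6
p=4,n=3: 4>3, s = 6+1 = 7
p=4,n=4: not 4>4, s = 7+3 = 10
p=5,n=2: 5>2, s = 10+3 = 13
p=5,n=3: 5>3, s = 13+2 = 15
p=5,n=4: 5>4, s = 15+1 = 16
p=5,n=5: not 5>5, s = 16+3 = 19
p=6,n=2: 6>2, s = 19+4 = 23
p=6,n=3: 6>3, s = 23+3 = 26
p=6,n=4: 6>4, s = 26+2 = 28
p=6,n=5: 6>5, s = 28+1 = 29
p=6,n=6: not 6>6, s = 29+3 = 32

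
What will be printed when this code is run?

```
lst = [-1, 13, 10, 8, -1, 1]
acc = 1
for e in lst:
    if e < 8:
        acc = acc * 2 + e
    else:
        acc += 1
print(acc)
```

e=-1: <8, acc = 1*2+(-1) = 1
e=13: not <8, acc = 1+1 = 2
e=10: not <8, acc = 2+1 = 3
e=8: not <8, acc = 3+1 = 4
e=-1: <8, acc = 4*2+(-1) = 7
e=1: <8, acc = 7*2+1 = 15

15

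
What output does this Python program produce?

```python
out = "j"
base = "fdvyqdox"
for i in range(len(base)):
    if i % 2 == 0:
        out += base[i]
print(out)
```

i=0: add 'f' → 'jf'
i=1: skip
i=2: add 'v' → 'jfv'
i=3: skip
i=4: add 'q' → 'jfvq'
i=5: skip
i=6: add 'o' → 'jfvqo'
i=7: skip

jfvqo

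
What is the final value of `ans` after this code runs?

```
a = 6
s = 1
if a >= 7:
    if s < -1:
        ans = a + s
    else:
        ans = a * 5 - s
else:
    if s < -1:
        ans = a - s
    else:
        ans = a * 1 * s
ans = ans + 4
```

a=6, s=1
a >= 7 is False; s < -1 is False
→ ans = a * 1 * s = 6
ans = 6+4 = 10

10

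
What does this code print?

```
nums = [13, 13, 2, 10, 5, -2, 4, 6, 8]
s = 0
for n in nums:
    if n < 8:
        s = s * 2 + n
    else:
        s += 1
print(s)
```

159

n=13: not <8, s = 0+1 = 1
n=13: not <8, s = 1+1 = 2
n=2: <8, s = 2*2+2 = 6
n=10: not <8, s = 6+1 = 7
n=5: <8, s = 7*2+5 = 19
n=-2: <8, s = 19*2+(-2) = 36
n=4: <8, s = 36*2+4 = 76
n=6: <8, s = 76*2+6 = 158
n=8: not <8, s = 158+1 = 159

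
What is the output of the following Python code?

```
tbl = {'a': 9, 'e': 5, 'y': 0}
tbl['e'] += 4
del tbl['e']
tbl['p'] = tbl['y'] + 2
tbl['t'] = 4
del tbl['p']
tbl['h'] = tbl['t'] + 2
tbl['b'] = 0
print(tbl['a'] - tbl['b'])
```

9

tbl['e'] = 5+4 = 9 → {'a': 9, 'e': 9, 'y': 0}
del 'e' → {'a': 9, 'y': 0}
tbl['p'] = tbl['y']+2 = 2 → {'a': 9, 'y': 0, 'p': 2}
tbl['t'] = 4 → {'a': 9, 'y': 0, 'p': 2, 't': 4}
del 'p' → {'a': 9, 'y': 0, 't': 4}
tbl['h'] = tbl['t']+2 = 6 → {'a': 9, 'y': 0, 't': 4, 'h': 6}
tbl['b'] = 0 → {'a': 9, 'y': 0, 't': 4, 'h': 6, 'b': 0}
tbl['a']-tbl['b'] = 9-0 = 9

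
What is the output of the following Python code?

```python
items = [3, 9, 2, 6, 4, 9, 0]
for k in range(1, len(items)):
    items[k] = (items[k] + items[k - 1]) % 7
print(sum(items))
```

k=1: items[1] = (9+3)%7 = 5 → [3, 5, 2, 6, 4, 9, 0]
k=2: items[2] = (2+5)%7 = 0 → [3, 5, 0, 6, 4, 9, 0]
k=3: items[3] = (6+0)%7 = 6 → [3, 5, 0, 6, 4, 9, 0]
k=4: items[4] = (4+6)%7 = 3 → [3, 5, 0, 6, 3, 9, 0]
k=5: items[5] = (9+3)%7 = 5 → [3, 5, 0, 6, 3, 5, 0]
k=6: items[6] = (0+5)%7 = 5 → [3, 5, 0, 6, 3, 5, 5]
sum = 27

27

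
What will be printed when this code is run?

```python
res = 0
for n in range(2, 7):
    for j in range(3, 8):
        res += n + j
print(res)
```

225

n=2,j=3: res = 0+5 = 5
n=2,j=4: res = 5+6 = 11
n=2,j=5: res = 11+7 = 18
n=2,j=6: res = 18+8 = 26
n=2,j=7: res = 26+9 = 35
n=3,j=3: res = 35+6 = 41
n=3,j=4: res = 41+7 = 48
n=3,j=5: res = 48+8 = 56
n=3,j=6: res = 56+9 = 65
n=3,j=7: res = 65+10 = 75
n=4,j=3: res = 75+7 = 82
n=4,j=4: res = 82+8 = 90
n=4,j=5: res = 90+9 = 99
n=4,j=6: res = 99+10 = 109
n=4,j=7: res = 109+11 = 120
n=5,j=3: res = 120+8 = 128
n=5,j=4: res = 128+9 = 137
n=5,j=5: res = 137+10 = 147
n=5,j=6: res = 147+11 = 158
n=5,j=7: res = 158+12 = 170
n=6,j=3: res = 170+9 = 179
n=6,j=4: res = 179+10 = 189
n=6,j=5: res = 189+11 = 200
n=6,j=6: res = 200+12 = 212
n=6,j=7: res = 212+13 = 225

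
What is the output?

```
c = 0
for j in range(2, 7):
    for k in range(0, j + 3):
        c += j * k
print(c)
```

505

j=2,k=0: c = 0+0 = 0
j=2,k=1: c = 0+2 = 2
j=2,k=2: c = 2+4 = 6
j=2,k=3: c = 6+6 = 12
j=2,k=4: c = 12+8 = 20
j=3,k=0: c = 20+0 = 20
j=3,k=1: c = 20+3 = 23
j=3,k=2: c = 23+6 = 29
j=3,k=3: c = 29+9 = 38
j=3,k=4: c = 38+12 = 50
j=3,k=5: c = 50+15 = 65
j=4,k=0: c = 65+0 = 65
j=4,k=1: c = 65+4 = 69
j=4,k=2: c = 69+8 = 77
j=4,k=3: c = 77+12 = 89
j=4,k=4: c = 89+16 = 105
j=4,k=5: c = 105+20 = 125
j=4,k=6: c = 125+24 = 149
j=5,k=0: c = 149+0 = 149
j=5,k=1: c = 149+5 = 154
j=5,k=2: c = 154+10 = 164
j=5,k=3: c = 164+15 = 179
j=5,k=4: c = 179+20 = 199
j=5,k=5: c = 199+25 = 224
j=5,k=6: c = 224+30 = 254
j=5,k=7: c = 254+35 = 289
j=6,k=0: c = 289+0 = 289
j=6,k=1: c = 289+6 = 295
j=6,k=2: c = 295+12 = 307
j=6,k=3: c = 307+18 = 325
j=6,k=4: c = 325+24 = 349
j=6,k=5: c = 349+30 = 379
j=6,k=6: c = 379+36 = 415
j=6,k=7: c = 415+42 = 457
j=6,k=8: c = 457+48 = 505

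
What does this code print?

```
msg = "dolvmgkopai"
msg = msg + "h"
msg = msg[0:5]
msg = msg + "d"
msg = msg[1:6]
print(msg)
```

+ 'h' → 'dolvmgkopaih'
slice [0:5] → 'dolvm'
+ 'd' → 'dolvmd'
slice [1:6] → 'olvmd'

olvmd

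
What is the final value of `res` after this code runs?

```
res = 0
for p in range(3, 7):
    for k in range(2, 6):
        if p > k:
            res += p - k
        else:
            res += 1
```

26

p=3,k=2: 3>2, res = 0+1 = 1
p=3,k=3: not 3>3, res = 1+1 = 2
p=3,k=4: not 3>4, res = 2+1 = 3
p=3,k=5: not 3>5, res = 3+1 = 4
p=4,k=2: 4>2, res = 4+2 = 6
p=4,k=3: 4>3, res = 6+1 = 7
p=4,k=4: not 4>4, res = 7+1 = 8
p=4,k=5: not 4>5, res = 8+1 = 9
p=5,k=2: 5>2, res = 9+3 = 12
p=5,k=3: 5>3, res = 12+2 = 14
p=5,k=4: 5>4, res = 14+1 = 15
p=5,k=5: not 5>5, res = 15+1 = 16
p=6,k=2: 6>2, res = 16+4 = 20
p=6,k=3: 6>3, res = 20+3 = 23
p=6,k=4: 6>4, res = 23+2 = 25
p=6,k=5: 6>5, res = 25+1 = 26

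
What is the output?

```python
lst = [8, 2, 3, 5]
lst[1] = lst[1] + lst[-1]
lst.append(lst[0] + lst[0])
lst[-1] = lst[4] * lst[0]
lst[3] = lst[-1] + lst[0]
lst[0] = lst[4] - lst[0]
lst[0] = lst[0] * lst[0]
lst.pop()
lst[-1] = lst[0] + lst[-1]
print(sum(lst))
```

lst[1] = lst[1]+lst[-1] = 2+5 = 7 → [8, 7, 3, 5]
append lst[0]+lst[0] = 8+8 = 16 → [8, 7, 3, 5, 16]
lst[-1] = lst[4]*lst[0] = 16*8 = 128 → [8, 7, 3, 5, 128]
lst[3] = lst[-1]+lst[0] = 128+8 = 136 → [8, 7, 3, 136, 128]
lst[0] = lst[4]-lst[0] = 128-8 = 120 → [120, 7, 3, 136, 128]
lst[0] = lst[0]*lst[0] = 120*120 = 14400 → [14400, 7, 3, 136, 128]
pop() removes 128 → [14400, 7, 3, 136]
lst[-1] = lst[0]+lst[-1] = 14400+136 = 14536 → [14400, 7, 3, 14536]
sum = 28946

28946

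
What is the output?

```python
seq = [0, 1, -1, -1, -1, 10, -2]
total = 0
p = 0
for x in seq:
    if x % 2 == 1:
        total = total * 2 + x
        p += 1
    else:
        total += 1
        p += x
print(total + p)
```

31

x=0: not odd, total = 0+1 = 1; p=0
x=1: odd, total = 1*2+1 = 3; p=1
x=-1: odd, total = 3*2+(-1) = 5; p=2
x=-1: odd, total = 5*2+(-1) = 9; p=3
x=-1: odd, total = 9*2+(-1) = 17; p=4
x=10: not odd, total = 17+1 = 18; p=14
x=-2: not odd, total = 18+1 = 19; p=12
total+p = 19+12 = 31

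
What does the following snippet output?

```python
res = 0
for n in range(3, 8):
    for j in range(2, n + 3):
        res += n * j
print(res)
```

n=3,j=2: res = 0+6 = 6
n=3,j=3: res = 6+9 = 15
n=3,j=4: res = 15+12 = 27
n=3,j=5: res = 27+15 = 42
n=4,j=2: res = 42+8 = 50
n=4,j=3: res = 50+12 = 62
n=4,j=4: res = 62+16 = 78
n=4,j=5: res = 78+20 = 98
n=4,j=6: res = 98+24 = 122
n=5,j=2: res = 122+10 = 132
n=5,j=3: res = 132+15 = 147
n=5,j=4: res = 147+20 = 167
n=5,j=5: res = 167+25 = 192
n=5,j=6: res = 192+30 = 222
n=5,j=7: res = 222+35 = 257
n=6,j=2: res = 257+12 = 269
n=6,j=3: res = 269+18 = 287
n=6,j=4: res = 287+24 = 311
n=6,j=5: res = 311+30 = 341
n=6,j=6: res = 341+36 = 377
n=6,j=7: res = 377+42 = 419
n=6,j=8: res = 419+48 = 467
n=7,j=2: res = 467+14 = 481
n=7,j=3: res = 481+21 = 502
n=7,j=4: res = 502+28 = 530
n=7,j=5: res = 530+35 = 565
n=7,j=6: res = 565+42 = 607
n=7,j=7: res = 607+49 = 656
n=7,j=8: res = 656+56 = 712
n=7,j=9: res = 712+63 = 775

775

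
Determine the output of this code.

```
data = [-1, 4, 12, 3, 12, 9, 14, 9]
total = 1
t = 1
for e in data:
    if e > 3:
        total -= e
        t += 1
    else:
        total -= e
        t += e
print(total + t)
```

-52

e=-1: not >3, total = 1-(-1) = 2; t=0
e=4: >3, total = 2-4 = -2; t=1
e=12: >3, total = (-2)-12 = -14; t=2
e=3: not >3, total = (-14)-3 = -17; t=5
e=12: >3, total = (-17)-12 = -29; t=6
e=9: >3, total = (-29)-9 = -38; t=7
e=14: >3, total = (-38)-14 = -52; t=8
e=9: >3, total = (-52)-9 = -61; t=9
total+t = (-61)+9 = -52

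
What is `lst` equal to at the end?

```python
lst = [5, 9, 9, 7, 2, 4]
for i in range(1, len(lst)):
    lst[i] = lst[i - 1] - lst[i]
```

[5, -4, -13, -20, -22, -26]

i=1: lst[1] = 5-9 = -4 → [5, -4, 9, 7, 2, 4]
i=2: lst[2] = (-4)-9 = -13 → [5, -4, -13, 7, 2, 4]
i=3: lst[3] = (-13)-7 = -20 → [5, -4, -13, -20, 2, 4]
i=4: lst[4] = (-20)-2 = -22 → [5, -4, -13, -20, -22, 4]
i=5: lst[5] = (-22)-4 = -26 → [5, -4, -13, -20, -22, -26]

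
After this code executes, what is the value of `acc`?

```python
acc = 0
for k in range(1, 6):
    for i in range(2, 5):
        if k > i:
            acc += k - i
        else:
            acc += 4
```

k=1,i=2: not 1>2, acc = 0+4 = 4
k=1,i=3: not 1>3, acc = 4+4 = 8
k=1,i=4: not 1>4, acc = 8+4 = 12
k=2,i=2: not 2>2, acc = 12+4 = 16
k=2,i=3: not 2>3, acc = 16+4 = 20
k=2,i=4: not 2>4, acc = 20+4 = 24
k=3,i=2: 3>2, acc = 24+1 = 25
k=3,i=3: not 3>3, acc = 25+4 = 29
k=3,i=4: not 3>4, acc = 29+4 = 33
k=4,i=2: 4>2, acc = 33+2 = 35
k=4,i=3: 4>3, acc = 35+1 = 36
k=4,i=4: not 4>4, acc = 36+4 = 40
k=5,i=2: 5>2, acc = 40+3 = 43
k=5,i=3: 5>3, acc = 43+2 = 45
k=5,i=4: 5>4, acc = 45+1 = 46

46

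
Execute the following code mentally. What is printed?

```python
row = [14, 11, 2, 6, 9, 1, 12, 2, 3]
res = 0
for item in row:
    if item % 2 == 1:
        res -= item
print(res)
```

item=14: not odd
item=11: odd, res = 0-11 = -11
item=2: not odd
item=6: not odd
item=9: odd, res = (-11)-9 = -20
item=1: odd, res = (-20)-1 = -21
item=12: not odd
item=2: not odd
item=3: odd, res = (-21)-3 = -24

-24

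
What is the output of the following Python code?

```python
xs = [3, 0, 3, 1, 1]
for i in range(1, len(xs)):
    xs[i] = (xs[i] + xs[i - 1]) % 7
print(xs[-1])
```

i=1: xs[1] = (0+3)%7 = 3 → [3, 3, 3, 1, 1]
i=2: xs[2] = (3+3)%7 = 6 → [3, 3, 6, 1, 1]
i=3: xs[3] = (1+6)%7 = 0 → [3, 3, 6, 0, 1]
i=4: xs[4] = (1+0)%7 = 1 → [3, 3, 6, 0, 1]

1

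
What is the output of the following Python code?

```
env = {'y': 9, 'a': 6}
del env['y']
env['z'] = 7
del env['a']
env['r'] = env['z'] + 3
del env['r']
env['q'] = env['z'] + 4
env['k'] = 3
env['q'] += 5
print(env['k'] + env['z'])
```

del 'y' → {'a': 6}
env['z'] = 7 → {'a': 6, 'z': 7}
del 'a' → {'z': 7}
env['r'] = env['z']+3 = 10 → {'z': 7, 'r': 10}
del 'r' → {'z': 7}
env['q'] = env['z']+4 = 11 → {'z': 7, 'q': 11}
env['k'] = 3 → {'z': 7, 'q': 11, 'k': 3}
env['q'] = 11+5 = 16 → {'z': 7, 'q': 16, 'k': 3}
env['k']+env['z'] = 3+7 = 10

10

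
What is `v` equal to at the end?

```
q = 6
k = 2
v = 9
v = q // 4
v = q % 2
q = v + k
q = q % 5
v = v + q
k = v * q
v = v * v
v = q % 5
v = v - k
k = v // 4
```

v = 6//4 = 1
v = 6%2 = 0
q = 0+2 = 2
q = 2%5 = 2
v = 0+2 = 2
k = 2*2 = 4
v = 2*2 = 4
v = 2%5 = 2
v = 2-4 = -2
k = (-2)//4 = -1

-2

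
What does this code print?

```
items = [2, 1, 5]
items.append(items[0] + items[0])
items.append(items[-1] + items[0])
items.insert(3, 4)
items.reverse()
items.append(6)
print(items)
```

[6, 4, 4, 5, 1, 2, 6]

append items[0]+items[0] = 2+2 = 4 → [2, 1, 5, 4]
append items[-1]+items[0] = 4+2 = 6 → [2, 1, 5, 4, 6]
insert 4 at 3 → [2, 1, 5, 4, 4, 6]
reverse → [6, 4, 4, 5, 1, 2]
append 6 → [6, 4, 4, 5, 1, 2, 6]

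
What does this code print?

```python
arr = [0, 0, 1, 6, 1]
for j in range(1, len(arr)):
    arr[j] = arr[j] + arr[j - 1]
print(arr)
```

[0, 0, 1, 7, 8]

j=1: arr[1] = 0+0 = 0 → [0, 0, 1, 6, 1]
j=2: arr[2] = 1+0 = 1 → [0, 0, 1, 6, 1]
j=3: arr[3] = 6+1 = 7 → [0, 0, 1, 7, 1]
j=4: arr[4] = 1+7 = 8 → [0, 0, 1, 7, 8]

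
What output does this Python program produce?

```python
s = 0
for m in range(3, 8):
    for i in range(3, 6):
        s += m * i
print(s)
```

300

m=3,i=3: s = 0+9 = 9
m=3,i=4: s = 9+12 = 21
m=3,i=5: s = 21+15 = 36
m=4,i=3: s = 36+12 = 48
m=4,i=4: s = 48+16 = 64
m=4,i=5: s = 64+20 = 84
m=5,i=3: s = 84+15 = 99
m=5,i=4: s = 99+20 = 119
m=5,i=5: s = 119+25 = 144
m=6,i=3: s = 144+18 = 162
m=6,i=4: s = 162+24 = 186
m=6,i=5: s = 186+30 = 216
m=7,i=3: s = 216+21 = 237
m=7,i=4: s = 237+28 = 265
m=7,i=5: s = 265+35 = 300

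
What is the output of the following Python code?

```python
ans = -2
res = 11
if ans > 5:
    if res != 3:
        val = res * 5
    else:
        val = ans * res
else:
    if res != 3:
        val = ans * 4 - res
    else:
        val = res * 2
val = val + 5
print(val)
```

ans=-2, res=11
ans > 5 is False; res != 3 is True
→ val = ans * 4 - res = -19
val = (-19)+5 = -14

-14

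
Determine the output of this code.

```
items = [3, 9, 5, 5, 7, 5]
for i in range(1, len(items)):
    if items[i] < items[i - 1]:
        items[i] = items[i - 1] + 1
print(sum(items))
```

58

i=1: 9>=3, unchanged → [3, 9, 5, 5, 7, 5]
i=2: 5<9, items[2] = 9+1 = 10 → [3, 9, 10, 5, 7, 5]
i=3: 5<10, items[3] = 10+1 = 11 → [3, 9, 10, 11, 7, 5]
i=4: 7<11, items[4] = 11+1 = 12 → [3, 9, 10, 11, 12, 5]
i=5: 5<12, items[5] = 12+1 = 13 → [3, 9, 10, 11, 12, 13]
sum = 58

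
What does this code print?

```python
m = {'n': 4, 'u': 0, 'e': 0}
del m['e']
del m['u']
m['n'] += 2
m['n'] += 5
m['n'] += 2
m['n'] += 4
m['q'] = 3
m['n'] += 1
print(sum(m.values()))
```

del 'e' → {'n': 4, 'u': 0}
del 'u' → {'n': 4}
m['n'] = 4+2 = 6 → {'n': 6}
m['n'] = 6+5 = 11 → {'n': 11}
m['n'] = 11+2 = 13 → {'n': 13}
m['n'] = 13+4 = 17 → {'n': 17}
m['q'] = 3 → {'n': 17, 'q': 3}
m['n'] = 17+1 = 18 → {'n': 18, 'q': 3}
sum of values = 21

21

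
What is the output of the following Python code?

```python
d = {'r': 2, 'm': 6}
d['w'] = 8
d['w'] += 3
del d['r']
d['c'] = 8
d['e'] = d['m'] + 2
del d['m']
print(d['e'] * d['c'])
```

64

d['w'] = 8 → {'r': 2, 'm': 6, 'w': 8}
d['w'] = 8+3 = 11 → {'r': 2, 'm': 6, 'w': 11}
del 'r' → {'m': 6, 'w': 11}
d['c'] = 8 → {'m': 6, 'w': 11, 'c': 8}
d['e'] = d['m']+2 = 8 → {'m': 6, 'w': 11, 'c': 8, 'e': 8}
del 'm' → {'w': 11, 'c': 8, 'e': 8}
d['e']*d['c'] = 8*8 = 64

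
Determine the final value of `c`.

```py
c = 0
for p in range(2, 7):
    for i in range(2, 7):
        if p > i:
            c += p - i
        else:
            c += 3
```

p=2,i=2: not 2>2, c = 0+3 = 3
p=2,i=3: not 2>3, c = 3+3 = 6
p=2,i=4: not 2>4, c = 6+3 = 9
p=2,i=5: not 2>5, c = 9+3 = 12
p=2,i=6: not 2>6, c = 12+3 = 15
p=3,i=2: 3>2, c = 15+1 = 16
p=3,i=3: not 3>3, c = 16+3 = 19
p=3,i=4: not 3>4, c = 19+3 = 22
p=3,i=5: not 3>5, c = 22+3 = 25
p=3,i=6: not 3>6, c = 25+3 = 28
p=4,i=2: 4>2, c = 28+2 = 30
p=4,i=3: 4>3, c = 30+1 = 31
p=4,i=4: not 4>4, c = 31+3 = 34
p=4,i=5: not 4>5, c = 34+3 = 37
p=4,i=6: not 4>6, c = 37+3 = 40
p=5,i=2: 5>2, c = 40+3 = 43
p=5,i=3: 5>3, c = 43+2 = 45
p=5,i=4: 5>4, c = 45+1 = 46
p=5,i=5: not 5>5, c = 46+3 = 49
p=5,i=6: not 5>6, c = 49+3 = 52
p=6,i=2: 6>2, c = 52+4 = 56
p=6,i=3: 6>3, c = 56+3 = 59
p=6,i=4: 6>4, c = 59+2 = 61
p=6,i=5: 6>5, c = 61+1 = 62
p=6,i=6: not 6>6, c = 62+3 = 65

65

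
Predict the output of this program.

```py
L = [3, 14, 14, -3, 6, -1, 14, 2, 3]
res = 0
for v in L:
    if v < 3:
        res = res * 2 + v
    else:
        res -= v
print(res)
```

v=3: not <3, res = 0-3 = -3
v=14: not <3, res = (-3)-14 = -17
v=14: not <3, res = (-17)-14 = -31
v=-3: <3, res = (-31)*2+(-3) = -65
v=6: not <3, res = (-65)-6 = -71
v=-1: <3, res = (-71)*2+(-1) = -143
v=14: not <3, res = (-143)-14 = -157
v=2: <3, res = (-157)*2+2 = -312
v=3: not <3, res = (-312)-3 = -315

-315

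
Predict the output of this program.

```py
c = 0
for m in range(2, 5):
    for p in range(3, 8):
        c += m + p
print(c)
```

120

m=2,p=3: c = 0+5 = 5
m=2,p=4: c = 5+6 = 11
m=2,p=5: c = 11+7 = 18
m=2,p=6: c = 18+8 = 26
m=2,p=7: c = 26+9 = 35
m=3,p=3: c = 35+6 = 41
m=3,p=4: c = 41+7 = 48
m=3,p=5: c = 48+8 = 56
m=3,p=6: c = 56+9 = 65
m=3,p=7: c = 65+10 = 75
m=4,p=3: c = 75+7 = 82
m=4,p=4: c = 82+8 = 90
m=4,p=5: c = 90+9 = 99
m=4,p=6: c = 99+10 = 109
m=4,p=7: c = 109+11 = 120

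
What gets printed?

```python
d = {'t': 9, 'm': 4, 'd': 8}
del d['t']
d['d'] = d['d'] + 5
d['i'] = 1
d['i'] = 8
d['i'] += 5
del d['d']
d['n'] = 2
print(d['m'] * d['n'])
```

del 't' → {'m': 4, 'd': 8}
d['d'] = d['d']+5 = 13 → {'m': 4, 'd': 13}
d['i'] = 1 → {'m': 4, 'd': 13, 'i': 1}
d['i'] = 8 → {'m': 4, 'd': 13, 'i': 8}
d['i'] = 8+5 = 13 → {'m': 4, 'd': 13, 'i': 13}
del 'd' → {'m': 4, 'i': 13}
d['n'] = 2 → {'m': 4, 'i': 13, 'n': 2}
d['m']*d['n'] = 4*2 = 8

8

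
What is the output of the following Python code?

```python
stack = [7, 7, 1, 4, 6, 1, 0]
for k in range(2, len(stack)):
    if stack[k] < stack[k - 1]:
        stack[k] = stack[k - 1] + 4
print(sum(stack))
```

k=2: 1<7, stack[2] = 7+4 = 11 → [7, 7, 11, 4, 6, 1, 0]
k=3: 4<11, stack[3] = 11+4 = 15 → [7, 7, 11, 15, 6, 1, 0]
k=4: 6<15, stack[4] = 15+4 = 19 → [7, 7, 11, 15, 19, 1, 0]
k=5: 1<19, stack[5] = 19+4 = 23 → [7, 7, 11, 15, 19, 23, 0]
k=6: 0<23, stack[6] = 23+4 = 27 → [7, 7, 11, 15, 19, 23, 27]
sum = 109

109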